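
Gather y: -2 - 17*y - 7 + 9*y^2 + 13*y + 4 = 9*y^2 - 4*y - 5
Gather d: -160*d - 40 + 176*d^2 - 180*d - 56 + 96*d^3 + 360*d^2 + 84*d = 96*d^3 + 536*d^2 - 256*d - 96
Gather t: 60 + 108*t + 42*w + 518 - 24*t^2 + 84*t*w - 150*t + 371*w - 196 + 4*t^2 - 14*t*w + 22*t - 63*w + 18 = -20*t^2 + t*(70*w - 20) + 350*w + 400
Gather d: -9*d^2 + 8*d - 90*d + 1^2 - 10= -9*d^2 - 82*d - 9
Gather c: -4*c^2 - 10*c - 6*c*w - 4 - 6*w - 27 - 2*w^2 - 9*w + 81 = -4*c^2 + c*(-6*w - 10) - 2*w^2 - 15*w + 50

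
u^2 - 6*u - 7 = (u - 7)*(u + 1)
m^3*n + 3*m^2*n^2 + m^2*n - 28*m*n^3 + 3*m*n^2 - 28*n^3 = (m - 4*n)*(m + 7*n)*(m*n + n)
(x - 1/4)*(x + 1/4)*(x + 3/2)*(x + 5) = x^4 + 13*x^3/2 + 119*x^2/16 - 13*x/32 - 15/32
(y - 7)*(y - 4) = y^2 - 11*y + 28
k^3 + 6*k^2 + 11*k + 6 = (k + 1)*(k + 2)*(k + 3)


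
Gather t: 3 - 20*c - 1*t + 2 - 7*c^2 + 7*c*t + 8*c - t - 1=-7*c^2 - 12*c + t*(7*c - 2) + 4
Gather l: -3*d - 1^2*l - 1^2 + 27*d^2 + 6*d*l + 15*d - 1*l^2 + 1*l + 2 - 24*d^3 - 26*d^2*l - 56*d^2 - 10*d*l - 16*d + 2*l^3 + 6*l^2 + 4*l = -24*d^3 - 29*d^2 - 4*d + 2*l^3 + 5*l^2 + l*(-26*d^2 - 4*d + 4) + 1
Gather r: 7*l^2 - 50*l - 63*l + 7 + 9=7*l^2 - 113*l + 16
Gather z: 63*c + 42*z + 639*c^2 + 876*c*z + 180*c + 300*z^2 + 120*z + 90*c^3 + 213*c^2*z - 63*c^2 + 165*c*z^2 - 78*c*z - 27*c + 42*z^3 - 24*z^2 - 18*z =90*c^3 + 576*c^2 + 216*c + 42*z^3 + z^2*(165*c + 276) + z*(213*c^2 + 798*c + 144)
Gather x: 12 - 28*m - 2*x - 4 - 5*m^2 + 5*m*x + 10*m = -5*m^2 - 18*m + x*(5*m - 2) + 8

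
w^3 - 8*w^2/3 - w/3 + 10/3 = (w - 2)*(w - 5/3)*(w + 1)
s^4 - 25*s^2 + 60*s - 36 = (s - 3)*(s - 2)*(s - 1)*(s + 6)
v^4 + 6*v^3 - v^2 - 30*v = v*(v - 2)*(v + 3)*(v + 5)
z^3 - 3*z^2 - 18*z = z*(z - 6)*(z + 3)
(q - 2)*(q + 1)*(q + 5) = q^3 + 4*q^2 - 7*q - 10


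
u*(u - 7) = u^2 - 7*u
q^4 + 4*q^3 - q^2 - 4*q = q*(q - 1)*(q + 1)*(q + 4)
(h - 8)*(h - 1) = h^2 - 9*h + 8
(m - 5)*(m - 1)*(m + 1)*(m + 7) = m^4 + 2*m^3 - 36*m^2 - 2*m + 35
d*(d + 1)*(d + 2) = d^3 + 3*d^2 + 2*d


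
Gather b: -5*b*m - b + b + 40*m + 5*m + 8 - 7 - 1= -5*b*m + 45*m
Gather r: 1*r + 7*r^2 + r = 7*r^2 + 2*r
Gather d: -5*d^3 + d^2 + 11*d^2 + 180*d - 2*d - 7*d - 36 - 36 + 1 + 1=-5*d^3 + 12*d^2 + 171*d - 70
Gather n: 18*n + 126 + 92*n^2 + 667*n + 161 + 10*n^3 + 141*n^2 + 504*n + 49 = 10*n^3 + 233*n^2 + 1189*n + 336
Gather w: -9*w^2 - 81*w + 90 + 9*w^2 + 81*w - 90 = 0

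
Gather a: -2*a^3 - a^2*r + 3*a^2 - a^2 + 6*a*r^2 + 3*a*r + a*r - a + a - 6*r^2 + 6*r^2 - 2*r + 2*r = -2*a^3 + a^2*(2 - r) + a*(6*r^2 + 4*r)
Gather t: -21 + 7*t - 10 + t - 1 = 8*t - 32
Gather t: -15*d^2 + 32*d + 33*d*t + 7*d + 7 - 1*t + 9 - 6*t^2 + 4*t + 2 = -15*d^2 + 39*d - 6*t^2 + t*(33*d + 3) + 18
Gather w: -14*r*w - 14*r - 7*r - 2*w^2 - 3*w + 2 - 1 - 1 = -21*r - 2*w^2 + w*(-14*r - 3)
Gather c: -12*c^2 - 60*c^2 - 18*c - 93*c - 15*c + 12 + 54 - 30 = -72*c^2 - 126*c + 36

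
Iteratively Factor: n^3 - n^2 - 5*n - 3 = (n + 1)*(n^2 - 2*n - 3) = (n - 3)*(n + 1)*(n + 1)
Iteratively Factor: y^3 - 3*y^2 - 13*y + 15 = (y + 3)*(y^2 - 6*y + 5) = (y - 1)*(y + 3)*(y - 5)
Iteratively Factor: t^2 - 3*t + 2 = (t - 1)*(t - 2)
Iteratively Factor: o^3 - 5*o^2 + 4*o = (o - 1)*(o^2 - 4*o) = (o - 4)*(o - 1)*(o)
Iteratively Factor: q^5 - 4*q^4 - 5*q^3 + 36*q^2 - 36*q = (q)*(q^4 - 4*q^3 - 5*q^2 + 36*q - 36) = q*(q + 3)*(q^3 - 7*q^2 + 16*q - 12) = q*(q - 2)*(q + 3)*(q^2 - 5*q + 6) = q*(q - 2)^2*(q + 3)*(q - 3)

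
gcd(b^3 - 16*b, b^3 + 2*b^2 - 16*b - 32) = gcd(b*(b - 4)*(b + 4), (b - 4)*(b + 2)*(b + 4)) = b^2 - 16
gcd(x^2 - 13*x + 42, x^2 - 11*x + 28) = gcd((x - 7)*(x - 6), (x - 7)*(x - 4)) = x - 7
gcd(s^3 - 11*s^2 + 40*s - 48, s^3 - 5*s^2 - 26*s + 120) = s - 4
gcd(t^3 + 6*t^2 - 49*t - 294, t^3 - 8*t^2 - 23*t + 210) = t - 7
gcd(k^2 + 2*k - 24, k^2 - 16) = k - 4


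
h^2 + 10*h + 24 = (h + 4)*(h + 6)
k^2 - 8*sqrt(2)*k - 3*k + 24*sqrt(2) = (k - 3)*(k - 8*sqrt(2))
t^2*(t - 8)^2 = t^4 - 16*t^3 + 64*t^2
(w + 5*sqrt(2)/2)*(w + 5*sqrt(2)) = w^2 + 15*sqrt(2)*w/2 + 25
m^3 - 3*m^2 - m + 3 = (m - 3)*(m - 1)*(m + 1)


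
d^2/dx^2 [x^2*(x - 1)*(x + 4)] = 12*x^2 + 18*x - 8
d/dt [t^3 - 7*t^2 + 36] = t*(3*t - 14)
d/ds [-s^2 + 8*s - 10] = 8 - 2*s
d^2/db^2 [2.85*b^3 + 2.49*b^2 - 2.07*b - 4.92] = 17.1*b + 4.98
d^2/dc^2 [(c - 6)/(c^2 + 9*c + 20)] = 2*((c - 6)*(2*c + 9)^2 - 3*(c + 1)*(c^2 + 9*c + 20))/(c^2 + 9*c + 20)^3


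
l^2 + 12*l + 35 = (l + 5)*(l + 7)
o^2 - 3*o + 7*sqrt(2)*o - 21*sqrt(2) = (o - 3)*(o + 7*sqrt(2))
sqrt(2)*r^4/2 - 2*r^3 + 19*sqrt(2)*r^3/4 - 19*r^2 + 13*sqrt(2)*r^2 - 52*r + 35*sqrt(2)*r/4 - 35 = (r + 7/2)*(r + 5)*(r - 2*sqrt(2))*(sqrt(2)*r/2 + sqrt(2)/2)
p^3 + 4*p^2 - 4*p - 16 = (p - 2)*(p + 2)*(p + 4)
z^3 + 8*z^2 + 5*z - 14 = (z - 1)*(z + 2)*(z + 7)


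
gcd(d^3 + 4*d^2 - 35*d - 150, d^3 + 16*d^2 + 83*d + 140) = d + 5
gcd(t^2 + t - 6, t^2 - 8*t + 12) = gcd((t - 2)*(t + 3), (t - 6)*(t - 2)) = t - 2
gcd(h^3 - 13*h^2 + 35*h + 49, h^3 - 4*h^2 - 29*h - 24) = h + 1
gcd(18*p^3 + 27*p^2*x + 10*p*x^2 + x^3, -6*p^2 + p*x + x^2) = 3*p + x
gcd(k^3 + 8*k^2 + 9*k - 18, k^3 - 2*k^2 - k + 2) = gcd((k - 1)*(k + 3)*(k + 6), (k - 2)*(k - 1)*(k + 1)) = k - 1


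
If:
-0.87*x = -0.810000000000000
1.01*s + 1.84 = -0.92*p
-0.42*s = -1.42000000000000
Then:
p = -5.71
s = 3.38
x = 0.93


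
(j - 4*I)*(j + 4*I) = j^2 + 16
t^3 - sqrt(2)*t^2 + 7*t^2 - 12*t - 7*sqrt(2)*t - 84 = (t + 7)*(t - 3*sqrt(2))*(t + 2*sqrt(2))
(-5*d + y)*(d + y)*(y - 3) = -5*d^2*y + 15*d^2 - 4*d*y^2 + 12*d*y + y^3 - 3*y^2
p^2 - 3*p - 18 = (p - 6)*(p + 3)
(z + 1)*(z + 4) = z^2 + 5*z + 4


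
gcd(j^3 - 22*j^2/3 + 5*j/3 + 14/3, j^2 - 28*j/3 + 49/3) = j - 7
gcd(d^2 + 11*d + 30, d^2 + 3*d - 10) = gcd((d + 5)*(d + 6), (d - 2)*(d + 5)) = d + 5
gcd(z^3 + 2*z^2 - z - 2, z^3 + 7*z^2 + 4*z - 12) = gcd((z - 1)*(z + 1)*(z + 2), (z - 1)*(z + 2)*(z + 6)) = z^2 + z - 2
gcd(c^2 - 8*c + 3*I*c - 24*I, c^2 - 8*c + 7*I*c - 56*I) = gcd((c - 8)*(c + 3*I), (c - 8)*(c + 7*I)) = c - 8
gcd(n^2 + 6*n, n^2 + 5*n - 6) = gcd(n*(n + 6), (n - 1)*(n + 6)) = n + 6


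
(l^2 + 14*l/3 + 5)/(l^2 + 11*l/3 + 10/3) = (l + 3)/(l + 2)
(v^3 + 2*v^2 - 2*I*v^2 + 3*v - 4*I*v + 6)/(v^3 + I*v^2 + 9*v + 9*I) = (v + 2)/(v + 3*I)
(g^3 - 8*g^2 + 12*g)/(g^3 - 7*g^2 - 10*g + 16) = g*(g^2 - 8*g + 12)/(g^3 - 7*g^2 - 10*g + 16)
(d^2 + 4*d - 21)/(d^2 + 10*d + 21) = (d - 3)/(d + 3)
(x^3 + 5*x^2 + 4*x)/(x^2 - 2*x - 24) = x*(x + 1)/(x - 6)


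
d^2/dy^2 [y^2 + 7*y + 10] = 2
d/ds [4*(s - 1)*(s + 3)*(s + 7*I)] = 12*s^2 + s*(16 + 56*I) - 12 + 56*I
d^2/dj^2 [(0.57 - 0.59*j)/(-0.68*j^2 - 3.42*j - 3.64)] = ((0.59*j - 0.57)*(1.36*j + 3.42)*(2.72*j + 6.84) - (2.4072*j + 3.2604)*(0.68*j^2 + 3.42*j + 3.64))/(0.68*j^2 + 3.42*j + 3.64)^3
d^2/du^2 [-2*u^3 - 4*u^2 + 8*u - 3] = -12*u - 8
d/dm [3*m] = 3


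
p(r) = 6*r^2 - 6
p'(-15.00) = -180.00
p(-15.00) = 1344.00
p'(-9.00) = -108.00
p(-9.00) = 480.00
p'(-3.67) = -44.04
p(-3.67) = 74.81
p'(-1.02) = -12.24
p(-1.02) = 0.24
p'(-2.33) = -27.96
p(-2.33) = 26.57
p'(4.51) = 54.12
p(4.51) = 116.04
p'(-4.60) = -55.20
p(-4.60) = 120.96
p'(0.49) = 5.88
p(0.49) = -4.56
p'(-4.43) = -53.16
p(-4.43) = 111.75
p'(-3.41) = -40.92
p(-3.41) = 63.77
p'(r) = 12*r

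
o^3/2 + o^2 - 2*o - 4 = (o/2 + 1)*(o - 2)*(o + 2)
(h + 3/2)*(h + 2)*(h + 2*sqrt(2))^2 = h^4 + 7*h^3/2 + 4*sqrt(2)*h^3 + 11*h^2 + 14*sqrt(2)*h^2 + 12*sqrt(2)*h + 28*h + 24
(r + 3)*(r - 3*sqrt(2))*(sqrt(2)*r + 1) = sqrt(2)*r^3 - 5*r^2 + 3*sqrt(2)*r^2 - 15*r - 3*sqrt(2)*r - 9*sqrt(2)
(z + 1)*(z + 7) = z^2 + 8*z + 7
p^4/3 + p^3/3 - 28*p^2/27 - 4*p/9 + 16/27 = (p/3 + 1/3)*(p - 4/3)*(p - 2/3)*(p + 2)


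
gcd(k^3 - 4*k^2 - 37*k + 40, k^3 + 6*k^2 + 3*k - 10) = k^2 + 4*k - 5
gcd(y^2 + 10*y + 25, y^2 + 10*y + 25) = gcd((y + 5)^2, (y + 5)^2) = y^2 + 10*y + 25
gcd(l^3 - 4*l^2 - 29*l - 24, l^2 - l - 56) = l - 8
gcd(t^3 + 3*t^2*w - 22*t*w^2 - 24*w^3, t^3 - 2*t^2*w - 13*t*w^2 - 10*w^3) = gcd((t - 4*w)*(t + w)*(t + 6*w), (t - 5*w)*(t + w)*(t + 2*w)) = t + w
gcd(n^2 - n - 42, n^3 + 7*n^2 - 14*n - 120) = n + 6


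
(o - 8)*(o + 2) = o^2 - 6*o - 16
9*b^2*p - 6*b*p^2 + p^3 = p*(-3*b + p)^2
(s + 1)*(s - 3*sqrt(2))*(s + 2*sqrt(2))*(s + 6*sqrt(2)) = s^4 + s^3 + 5*sqrt(2)*s^3 - 24*s^2 + 5*sqrt(2)*s^2 - 72*sqrt(2)*s - 24*s - 72*sqrt(2)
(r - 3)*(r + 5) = r^2 + 2*r - 15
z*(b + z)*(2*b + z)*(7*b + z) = 14*b^3*z + 23*b^2*z^2 + 10*b*z^3 + z^4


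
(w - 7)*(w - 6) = w^2 - 13*w + 42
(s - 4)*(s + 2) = s^2 - 2*s - 8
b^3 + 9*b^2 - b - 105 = (b - 3)*(b + 5)*(b + 7)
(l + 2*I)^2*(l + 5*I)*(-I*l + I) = -I*l^4 + 9*l^3 + I*l^3 - 9*l^2 + 24*I*l^2 - 20*l - 24*I*l + 20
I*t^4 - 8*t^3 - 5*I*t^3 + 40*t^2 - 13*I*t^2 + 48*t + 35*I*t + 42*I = (t - 6)*(t + I)*(t + 7*I)*(I*t + I)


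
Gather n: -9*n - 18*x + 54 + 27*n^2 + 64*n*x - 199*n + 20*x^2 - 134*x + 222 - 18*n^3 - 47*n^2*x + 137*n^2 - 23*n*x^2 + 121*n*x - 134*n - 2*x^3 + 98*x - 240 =-18*n^3 + n^2*(164 - 47*x) + n*(-23*x^2 + 185*x - 342) - 2*x^3 + 20*x^2 - 54*x + 36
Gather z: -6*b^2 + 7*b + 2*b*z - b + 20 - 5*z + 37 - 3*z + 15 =-6*b^2 + 6*b + z*(2*b - 8) + 72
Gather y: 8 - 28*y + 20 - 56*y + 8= 36 - 84*y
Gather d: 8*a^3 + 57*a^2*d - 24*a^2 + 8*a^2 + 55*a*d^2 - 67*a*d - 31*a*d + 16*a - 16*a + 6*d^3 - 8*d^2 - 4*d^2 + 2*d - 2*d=8*a^3 - 16*a^2 + 6*d^3 + d^2*(55*a - 12) + d*(57*a^2 - 98*a)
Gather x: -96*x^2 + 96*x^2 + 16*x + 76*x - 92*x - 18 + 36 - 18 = 0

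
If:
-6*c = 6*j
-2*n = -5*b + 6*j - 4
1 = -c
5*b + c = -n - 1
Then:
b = 2/15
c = -1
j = 1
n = -2/3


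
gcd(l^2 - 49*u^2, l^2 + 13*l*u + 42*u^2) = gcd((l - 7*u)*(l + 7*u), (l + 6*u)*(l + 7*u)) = l + 7*u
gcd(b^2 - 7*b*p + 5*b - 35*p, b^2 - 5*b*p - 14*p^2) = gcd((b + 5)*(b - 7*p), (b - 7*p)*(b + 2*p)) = -b + 7*p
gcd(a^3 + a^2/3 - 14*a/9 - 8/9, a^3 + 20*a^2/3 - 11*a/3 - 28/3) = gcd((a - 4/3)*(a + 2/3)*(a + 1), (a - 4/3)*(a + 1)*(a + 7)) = a^2 - a/3 - 4/3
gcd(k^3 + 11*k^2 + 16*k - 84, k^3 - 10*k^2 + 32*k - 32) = k - 2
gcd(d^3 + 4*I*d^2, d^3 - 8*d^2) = d^2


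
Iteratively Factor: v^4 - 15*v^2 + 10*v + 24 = (v + 4)*(v^3 - 4*v^2 + v + 6) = (v + 1)*(v + 4)*(v^2 - 5*v + 6) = (v - 3)*(v + 1)*(v + 4)*(v - 2)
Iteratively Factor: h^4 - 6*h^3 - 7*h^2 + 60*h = (h + 3)*(h^3 - 9*h^2 + 20*h) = (h - 5)*(h + 3)*(h^2 - 4*h) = h*(h - 5)*(h + 3)*(h - 4)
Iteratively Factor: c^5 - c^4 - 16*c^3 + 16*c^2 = (c + 4)*(c^4 - 5*c^3 + 4*c^2) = c*(c + 4)*(c^3 - 5*c^2 + 4*c) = c*(c - 4)*(c + 4)*(c^2 - c) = c*(c - 4)*(c - 1)*(c + 4)*(c)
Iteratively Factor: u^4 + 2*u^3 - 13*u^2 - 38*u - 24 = (u + 2)*(u^3 - 13*u - 12) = (u + 1)*(u + 2)*(u^2 - u - 12) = (u - 4)*(u + 1)*(u + 2)*(u + 3)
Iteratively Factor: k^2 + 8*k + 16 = (k + 4)*(k + 4)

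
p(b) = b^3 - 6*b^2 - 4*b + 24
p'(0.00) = -4.00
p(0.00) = 24.00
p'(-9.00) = 347.00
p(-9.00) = -1155.00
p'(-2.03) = 32.72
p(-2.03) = -0.97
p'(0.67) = -10.69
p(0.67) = 18.93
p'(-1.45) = 19.71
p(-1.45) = 14.14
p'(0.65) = -10.53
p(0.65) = 19.14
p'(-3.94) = 89.85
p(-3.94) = -114.54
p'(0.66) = -10.61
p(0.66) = 19.03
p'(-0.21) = -1.35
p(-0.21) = 24.57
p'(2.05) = -15.99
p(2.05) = -0.80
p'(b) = 3*b^2 - 12*b - 4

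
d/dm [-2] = 0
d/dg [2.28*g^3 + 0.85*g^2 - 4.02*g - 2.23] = 6.84*g^2 + 1.7*g - 4.02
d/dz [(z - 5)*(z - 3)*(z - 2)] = 3*z^2 - 20*z + 31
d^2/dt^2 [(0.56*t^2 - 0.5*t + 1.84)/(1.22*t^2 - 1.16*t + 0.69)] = (-8.88178419700125e-16*t^4 + 0.0966240000000003*t^3 + 13.603488*t^2 - 13.098408*t + 1.586816)/(1.815848*t^6 - 5.179632*t^5 + 8.005884*t^4 - 7.419824*t^3 + 4.527918*t^2 - 1.656828*t + 0.328509)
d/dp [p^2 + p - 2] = 2*p + 1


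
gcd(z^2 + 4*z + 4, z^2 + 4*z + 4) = z^2 + 4*z + 4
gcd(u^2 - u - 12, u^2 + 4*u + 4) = 1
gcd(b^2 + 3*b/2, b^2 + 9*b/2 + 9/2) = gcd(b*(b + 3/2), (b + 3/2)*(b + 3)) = b + 3/2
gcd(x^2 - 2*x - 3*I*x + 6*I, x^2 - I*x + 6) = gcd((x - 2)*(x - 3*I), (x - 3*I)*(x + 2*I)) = x - 3*I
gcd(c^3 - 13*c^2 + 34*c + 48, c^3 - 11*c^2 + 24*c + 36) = c^2 - 5*c - 6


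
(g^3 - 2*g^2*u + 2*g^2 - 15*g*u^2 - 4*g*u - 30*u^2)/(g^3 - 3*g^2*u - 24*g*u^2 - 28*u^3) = (-g^3 + 2*g^2*u - 2*g^2 + 15*g*u^2 + 4*g*u + 30*u^2)/(-g^3 + 3*g^2*u + 24*g*u^2 + 28*u^3)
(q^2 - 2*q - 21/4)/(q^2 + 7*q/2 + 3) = (q - 7/2)/(q + 2)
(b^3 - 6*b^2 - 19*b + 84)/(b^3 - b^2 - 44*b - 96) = (b^2 - 10*b + 21)/(b^2 - 5*b - 24)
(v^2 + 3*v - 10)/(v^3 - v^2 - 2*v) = (v + 5)/(v*(v + 1))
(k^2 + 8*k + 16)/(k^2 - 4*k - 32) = (k + 4)/(k - 8)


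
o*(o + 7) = o^2 + 7*o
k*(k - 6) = k^2 - 6*k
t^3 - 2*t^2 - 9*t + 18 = (t - 3)*(t - 2)*(t + 3)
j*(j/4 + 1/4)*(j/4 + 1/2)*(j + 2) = j^4/16 + 5*j^3/16 + j^2/2 + j/4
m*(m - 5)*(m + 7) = m^3 + 2*m^2 - 35*m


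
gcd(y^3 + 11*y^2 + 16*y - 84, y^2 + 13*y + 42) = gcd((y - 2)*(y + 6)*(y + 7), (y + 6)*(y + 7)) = y^2 + 13*y + 42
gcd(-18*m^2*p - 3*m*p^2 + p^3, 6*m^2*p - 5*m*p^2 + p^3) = p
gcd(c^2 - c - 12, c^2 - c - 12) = c^2 - c - 12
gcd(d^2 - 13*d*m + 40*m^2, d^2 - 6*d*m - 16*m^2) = d - 8*m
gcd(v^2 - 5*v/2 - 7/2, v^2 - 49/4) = v - 7/2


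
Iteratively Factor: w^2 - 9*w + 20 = (w - 4)*(w - 5)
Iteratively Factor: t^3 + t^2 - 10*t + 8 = (t - 1)*(t^2 + 2*t - 8) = (t - 2)*(t - 1)*(t + 4)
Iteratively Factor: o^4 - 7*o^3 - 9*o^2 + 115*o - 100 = (o - 1)*(o^3 - 6*o^2 - 15*o + 100) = (o - 5)*(o - 1)*(o^2 - o - 20) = (o - 5)^2*(o - 1)*(o + 4)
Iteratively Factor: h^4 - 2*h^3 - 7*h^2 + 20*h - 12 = (h + 3)*(h^3 - 5*h^2 + 8*h - 4) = (h - 2)*(h + 3)*(h^2 - 3*h + 2) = (h - 2)^2*(h + 3)*(h - 1)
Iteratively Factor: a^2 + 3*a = (a + 3)*(a)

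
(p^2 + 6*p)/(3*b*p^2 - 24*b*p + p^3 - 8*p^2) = (p + 6)/(3*b*p - 24*b + p^2 - 8*p)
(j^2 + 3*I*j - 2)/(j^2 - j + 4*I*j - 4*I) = (j^2 + 3*I*j - 2)/(j^2 - j + 4*I*j - 4*I)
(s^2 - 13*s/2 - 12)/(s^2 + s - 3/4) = 2*(s - 8)/(2*s - 1)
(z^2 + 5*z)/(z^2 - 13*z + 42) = z*(z + 5)/(z^2 - 13*z + 42)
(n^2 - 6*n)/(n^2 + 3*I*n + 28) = n*(n - 6)/(n^2 + 3*I*n + 28)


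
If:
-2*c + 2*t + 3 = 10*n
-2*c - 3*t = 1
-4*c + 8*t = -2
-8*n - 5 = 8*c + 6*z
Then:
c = -1/14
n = 9/35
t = -2/7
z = -227/210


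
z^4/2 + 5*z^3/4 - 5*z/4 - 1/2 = (z/2 + 1)*(z - 1)*(z + 1/2)*(z + 1)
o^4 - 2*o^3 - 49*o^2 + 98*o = o*(o - 7)*(o - 2)*(o + 7)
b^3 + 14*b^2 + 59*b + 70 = (b + 2)*(b + 5)*(b + 7)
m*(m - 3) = m^2 - 3*m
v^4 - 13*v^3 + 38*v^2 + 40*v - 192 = (v - 8)*(v - 4)*(v - 3)*(v + 2)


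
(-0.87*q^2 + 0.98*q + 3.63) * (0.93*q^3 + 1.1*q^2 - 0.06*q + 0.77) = -0.8091*q^5 - 0.0456000000000001*q^4 + 4.5061*q^3 + 3.2643*q^2 + 0.5368*q + 2.7951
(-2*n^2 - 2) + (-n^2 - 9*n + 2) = -3*n^2 - 9*n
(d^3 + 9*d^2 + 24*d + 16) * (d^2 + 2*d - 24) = d^5 + 11*d^4 + 18*d^3 - 152*d^2 - 544*d - 384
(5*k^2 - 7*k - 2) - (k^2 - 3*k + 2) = 4*k^2 - 4*k - 4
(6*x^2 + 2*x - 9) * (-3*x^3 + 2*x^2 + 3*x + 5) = -18*x^5 + 6*x^4 + 49*x^3 + 18*x^2 - 17*x - 45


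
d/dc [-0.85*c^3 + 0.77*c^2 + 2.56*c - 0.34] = -2.55*c^2 + 1.54*c + 2.56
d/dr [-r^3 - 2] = -3*r^2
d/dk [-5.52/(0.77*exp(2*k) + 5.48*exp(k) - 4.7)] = (8.5008*exp(k) + 30.2496)*exp(k)/(0.77*exp(2*k) + 5.48*exp(k) - 4.7)^2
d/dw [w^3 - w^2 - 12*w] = 3*w^2 - 2*w - 12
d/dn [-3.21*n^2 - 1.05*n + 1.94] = -6.42*n - 1.05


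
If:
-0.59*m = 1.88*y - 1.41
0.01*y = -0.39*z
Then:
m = 124.271186440678*z + 2.38983050847458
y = -39.0*z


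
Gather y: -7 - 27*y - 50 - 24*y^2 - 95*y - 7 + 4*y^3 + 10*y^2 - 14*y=4*y^3 - 14*y^2 - 136*y - 64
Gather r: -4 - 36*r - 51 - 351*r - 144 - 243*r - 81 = -630*r - 280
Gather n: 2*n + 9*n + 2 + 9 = 11*n + 11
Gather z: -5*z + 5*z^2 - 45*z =5*z^2 - 50*z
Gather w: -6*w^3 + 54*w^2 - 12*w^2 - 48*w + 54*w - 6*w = -6*w^3 + 42*w^2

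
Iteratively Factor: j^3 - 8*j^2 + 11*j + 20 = (j - 5)*(j^2 - 3*j - 4) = (j - 5)*(j + 1)*(j - 4)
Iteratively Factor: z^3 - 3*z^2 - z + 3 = (z - 3)*(z^2 - 1) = (z - 3)*(z - 1)*(z + 1)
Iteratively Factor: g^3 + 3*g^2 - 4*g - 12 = (g + 2)*(g^2 + g - 6) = (g - 2)*(g + 2)*(g + 3)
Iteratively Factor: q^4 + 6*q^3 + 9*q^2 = (q + 3)*(q^3 + 3*q^2) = (q + 3)^2*(q^2) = q*(q + 3)^2*(q)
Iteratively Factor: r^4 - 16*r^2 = (r)*(r^3 - 16*r) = r^2*(r^2 - 16) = r^2*(r - 4)*(r + 4)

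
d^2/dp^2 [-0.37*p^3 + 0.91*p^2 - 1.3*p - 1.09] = 1.82 - 2.22*p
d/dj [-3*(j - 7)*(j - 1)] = 24 - 6*j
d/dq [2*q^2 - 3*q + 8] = 4*q - 3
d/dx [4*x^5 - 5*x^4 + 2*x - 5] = 20*x^4 - 20*x^3 + 2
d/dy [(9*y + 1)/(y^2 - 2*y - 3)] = (9*y^2 - 18*y - 2*(y - 1)*(9*y + 1) - 27)/(-y^2 + 2*y + 3)^2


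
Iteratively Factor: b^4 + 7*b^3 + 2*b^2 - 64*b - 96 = (b + 4)*(b^3 + 3*b^2 - 10*b - 24) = (b + 4)^2*(b^2 - b - 6) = (b + 2)*(b + 4)^2*(b - 3)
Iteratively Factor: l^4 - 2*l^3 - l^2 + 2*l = (l + 1)*(l^3 - 3*l^2 + 2*l) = (l - 2)*(l + 1)*(l^2 - l) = (l - 2)*(l - 1)*(l + 1)*(l)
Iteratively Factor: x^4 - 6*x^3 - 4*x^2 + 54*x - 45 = (x - 5)*(x^3 - x^2 - 9*x + 9) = (x - 5)*(x - 1)*(x^2 - 9) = (x - 5)*(x - 1)*(x + 3)*(x - 3)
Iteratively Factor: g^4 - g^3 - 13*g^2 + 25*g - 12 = (g - 1)*(g^3 - 13*g + 12) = (g - 1)*(g + 4)*(g^2 - 4*g + 3) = (g - 1)^2*(g + 4)*(g - 3)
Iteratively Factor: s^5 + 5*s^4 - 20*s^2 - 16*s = (s + 2)*(s^4 + 3*s^3 - 6*s^2 - 8*s) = (s - 2)*(s + 2)*(s^3 + 5*s^2 + 4*s) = (s - 2)*(s + 2)*(s + 4)*(s^2 + s) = s*(s - 2)*(s + 2)*(s + 4)*(s + 1)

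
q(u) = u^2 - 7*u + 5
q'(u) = 2*u - 7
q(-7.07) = 104.47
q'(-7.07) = -21.14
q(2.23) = -5.64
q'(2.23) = -2.54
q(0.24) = 3.38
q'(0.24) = -6.52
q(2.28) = -5.76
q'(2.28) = -2.44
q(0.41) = 2.30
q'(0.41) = -6.18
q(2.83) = -6.80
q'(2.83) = -1.34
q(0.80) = 0.04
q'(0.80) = -5.40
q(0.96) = -0.80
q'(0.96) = -5.08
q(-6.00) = 83.00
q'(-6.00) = -19.00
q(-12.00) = 233.00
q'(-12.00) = -31.00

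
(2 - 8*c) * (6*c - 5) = -48*c^2 + 52*c - 10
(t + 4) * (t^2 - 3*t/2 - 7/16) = t^3 + 5*t^2/2 - 103*t/16 - 7/4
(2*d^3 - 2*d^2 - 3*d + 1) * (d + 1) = 2*d^4 - 5*d^2 - 2*d + 1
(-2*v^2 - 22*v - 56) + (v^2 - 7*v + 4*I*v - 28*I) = -v^2 - 29*v + 4*I*v - 56 - 28*I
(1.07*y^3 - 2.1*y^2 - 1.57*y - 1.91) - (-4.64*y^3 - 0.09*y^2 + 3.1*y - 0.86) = 5.71*y^3 - 2.01*y^2 - 4.67*y - 1.05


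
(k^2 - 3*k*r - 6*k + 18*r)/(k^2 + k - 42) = (k - 3*r)/(k + 7)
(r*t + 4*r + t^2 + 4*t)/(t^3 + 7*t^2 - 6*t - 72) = (r + t)/(t^2 + 3*t - 18)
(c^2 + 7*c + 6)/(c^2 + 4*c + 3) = (c + 6)/(c + 3)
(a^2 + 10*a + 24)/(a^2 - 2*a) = (a^2 + 10*a + 24)/(a*(a - 2))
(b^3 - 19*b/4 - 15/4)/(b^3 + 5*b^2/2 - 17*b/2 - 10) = (b + 3/2)/(b + 4)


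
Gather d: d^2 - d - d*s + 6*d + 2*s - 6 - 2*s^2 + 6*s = d^2 + d*(5 - s) - 2*s^2 + 8*s - 6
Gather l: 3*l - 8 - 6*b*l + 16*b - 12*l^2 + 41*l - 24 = 16*b - 12*l^2 + l*(44 - 6*b) - 32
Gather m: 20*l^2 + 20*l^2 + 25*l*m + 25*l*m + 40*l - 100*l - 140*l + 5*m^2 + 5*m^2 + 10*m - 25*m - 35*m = 40*l^2 - 200*l + 10*m^2 + m*(50*l - 50)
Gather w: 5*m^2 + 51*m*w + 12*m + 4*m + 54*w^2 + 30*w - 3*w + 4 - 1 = 5*m^2 + 16*m + 54*w^2 + w*(51*m + 27) + 3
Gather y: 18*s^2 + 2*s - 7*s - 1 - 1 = 18*s^2 - 5*s - 2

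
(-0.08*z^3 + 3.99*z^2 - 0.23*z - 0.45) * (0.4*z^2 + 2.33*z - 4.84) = -0.032*z^5 + 1.4096*z^4 + 9.5919*z^3 - 20.0275*z^2 + 0.0647*z + 2.178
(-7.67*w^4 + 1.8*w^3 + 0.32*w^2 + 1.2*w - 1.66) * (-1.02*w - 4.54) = 7.8234*w^5 + 32.9858*w^4 - 8.4984*w^3 - 2.6768*w^2 - 3.7548*w + 7.5364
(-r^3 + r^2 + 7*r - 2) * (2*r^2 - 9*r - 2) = -2*r^5 + 11*r^4 + 7*r^3 - 69*r^2 + 4*r + 4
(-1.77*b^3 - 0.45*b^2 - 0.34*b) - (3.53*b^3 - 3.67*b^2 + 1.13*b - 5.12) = -5.3*b^3 + 3.22*b^2 - 1.47*b + 5.12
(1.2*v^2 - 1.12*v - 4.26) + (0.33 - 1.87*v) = 1.2*v^2 - 2.99*v - 3.93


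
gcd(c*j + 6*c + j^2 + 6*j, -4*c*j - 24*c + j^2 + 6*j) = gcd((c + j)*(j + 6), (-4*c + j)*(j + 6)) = j + 6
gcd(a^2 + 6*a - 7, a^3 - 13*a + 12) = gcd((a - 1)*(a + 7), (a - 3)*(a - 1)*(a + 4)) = a - 1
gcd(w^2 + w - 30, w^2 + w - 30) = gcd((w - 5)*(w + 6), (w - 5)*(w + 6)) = w^2 + w - 30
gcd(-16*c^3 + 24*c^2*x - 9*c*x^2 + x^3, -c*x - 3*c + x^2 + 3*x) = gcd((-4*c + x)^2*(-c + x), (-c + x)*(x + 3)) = -c + x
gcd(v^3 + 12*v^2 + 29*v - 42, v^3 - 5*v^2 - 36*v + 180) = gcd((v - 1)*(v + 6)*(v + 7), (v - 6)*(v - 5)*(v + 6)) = v + 6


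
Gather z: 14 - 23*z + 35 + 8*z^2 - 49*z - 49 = 8*z^2 - 72*z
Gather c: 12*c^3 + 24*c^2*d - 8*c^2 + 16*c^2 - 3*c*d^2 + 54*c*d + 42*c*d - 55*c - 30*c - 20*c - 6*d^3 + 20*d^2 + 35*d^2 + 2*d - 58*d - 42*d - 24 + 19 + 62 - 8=12*c^3 + c^2*(24*d + 8) + c*(-3*d^2 + 96*d - 105) - 6*d^3 + 55*d^2 - 98*d + 49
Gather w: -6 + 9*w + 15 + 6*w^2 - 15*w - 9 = 6*w^2 - 6*w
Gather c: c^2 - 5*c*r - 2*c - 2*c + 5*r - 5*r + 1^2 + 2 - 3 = c^2 + c*(-5*r - 4)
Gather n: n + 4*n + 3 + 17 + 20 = 5*n + 40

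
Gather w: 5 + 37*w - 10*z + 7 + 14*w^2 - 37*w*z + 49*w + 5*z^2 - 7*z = 14*w^2 + w*(86 - 37*z) + 5*z^2 - 17*z + 12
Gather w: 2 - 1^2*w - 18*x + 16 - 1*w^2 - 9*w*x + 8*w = -w^2 + w*(7 - 9*x) - 18*x + 18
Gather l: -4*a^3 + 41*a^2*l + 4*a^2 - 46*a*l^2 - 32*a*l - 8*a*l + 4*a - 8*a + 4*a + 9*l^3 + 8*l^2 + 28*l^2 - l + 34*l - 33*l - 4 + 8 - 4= -4*a^3 + 4*a^2 + 9*l^3 + l^2*(36 - 46*a) + l*(41*a^2 - 40*a)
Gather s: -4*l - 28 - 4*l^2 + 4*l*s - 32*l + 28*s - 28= -4*l^2 - 36*l + s*(4*l + 28) - 56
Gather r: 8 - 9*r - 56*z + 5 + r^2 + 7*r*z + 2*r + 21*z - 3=r^2 + r*(7*z - 7) - 35*z + 10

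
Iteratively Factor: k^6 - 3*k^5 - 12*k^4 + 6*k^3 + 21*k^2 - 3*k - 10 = (k + 1)*(k^5 - 4*k^4 - 8*k^3 + 14*k^2 + 7*k - 10) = (k - 5)*(k + 1)*(k^4 + k^3 - 3*k^2 - k + 2) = (k - 5)*(k - 1)*(k + 1)*(k^3 + 2*k^2 - k - 2) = (k - 5)*(k - 1)*(k + 1)*(k + 2)*(k^2 - 1) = (k - 5)*(k - 1)^2*(k + 1)*(k + 2)*(k + 1)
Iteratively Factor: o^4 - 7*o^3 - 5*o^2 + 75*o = (o)*(o^3 - 7*o^2 - 5*o + 75) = o*(o + 3)*(o^2 - 10*o + 25) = o*(o - 5)*(o + 3)*(o - 5)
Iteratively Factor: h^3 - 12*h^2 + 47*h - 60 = (h - 4)*(h^2 - 8*h + 15) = (h - 4)*(h - 3)*(h - 5)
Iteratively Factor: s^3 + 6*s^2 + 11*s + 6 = (s + 2)*(s^2 + 4*s + 3) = (s + 1)*(s + 2)*(s + 3)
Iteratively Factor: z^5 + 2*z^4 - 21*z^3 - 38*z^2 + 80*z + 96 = (z + 4)*(z^4 - 2*z^3 - 13*z^2 + 14*z + 24) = (z + 3)*(z + 4)*(z^3 - 5*z^2 + 2*z + 8) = (z + 1)*(z + 3)*(z + 4)*(z^2 - 6*z + 8) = (z - 4)*(z + 1)*(z + 3)*(z + 4)*(z - 2)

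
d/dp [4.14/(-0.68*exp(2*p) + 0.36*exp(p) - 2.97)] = (5.6304*exp(p) - 1.4904)*exp(p)/(0.68*exp(2*p) - 0.36*exp(p) + 2.97)^2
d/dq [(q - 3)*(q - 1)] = 2*q - 4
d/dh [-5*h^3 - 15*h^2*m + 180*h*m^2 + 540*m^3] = -15*h^2 - 30*h*m + 180*m^2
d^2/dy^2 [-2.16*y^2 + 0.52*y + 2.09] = -4.32000000000000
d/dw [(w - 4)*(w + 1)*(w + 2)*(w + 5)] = 4*w^3 + 12*w^2 - 30*w - 58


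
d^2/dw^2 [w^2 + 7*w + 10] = 2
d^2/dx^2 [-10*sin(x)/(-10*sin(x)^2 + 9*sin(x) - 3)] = 10*(-100*sin(x)^5 - 90*sin(x)^4 + 380*sin(x)^3 - 27*sin(x)^2 - 189*sin(x) + 54)/(10*sin(x)^2 - 9*sin(x) + 3)^3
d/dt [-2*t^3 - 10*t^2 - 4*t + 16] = -6*t^2 - 20*t - 4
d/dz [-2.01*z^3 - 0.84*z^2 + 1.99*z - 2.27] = -6.03*z^2 - 1.68*z + 1.99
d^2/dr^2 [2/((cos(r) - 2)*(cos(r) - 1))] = 2*(-4*sin(r)^4 + 3*sin(r)^2 - 69*cos(r)/4 + 9*cos(3*r)/4 + 15)/((cos(r) - 2)^3*(cos(r) - 1)^3)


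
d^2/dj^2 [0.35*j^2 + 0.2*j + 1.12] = 0.700000000000000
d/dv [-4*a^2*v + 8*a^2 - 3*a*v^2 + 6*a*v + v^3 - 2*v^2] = -4*a^2 - 6*a*v + 6*a + 3*v^2 - 4*v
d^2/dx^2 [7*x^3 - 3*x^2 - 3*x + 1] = 42*x - 6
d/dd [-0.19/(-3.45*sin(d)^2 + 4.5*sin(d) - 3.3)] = (0.855 - 1.311*sin(d))*cos(d)/(3.45*sin(d)^2 - 4.5*sin(d) + 3.3)^2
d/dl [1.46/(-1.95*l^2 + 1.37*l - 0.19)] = (5.694*l - 2.0002)/(1.95*l^2 - 1.37*l + 0.19)^2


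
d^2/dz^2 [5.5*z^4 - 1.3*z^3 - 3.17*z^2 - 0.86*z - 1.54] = 66.0*z^2 - 7.8*z - 6.34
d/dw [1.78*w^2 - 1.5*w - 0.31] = 3.56*w - 1.5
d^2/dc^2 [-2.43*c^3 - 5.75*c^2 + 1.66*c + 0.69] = -14.58*c - 11.5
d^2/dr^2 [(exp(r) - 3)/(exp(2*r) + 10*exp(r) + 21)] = (exp(4*r) - 22*exp(3*r) - 216*exp(2*r) - 258*exp(r) + 1071)*exp(r)/(exp(6*r) + 30*exp(5*r) + 363*exp(4*r) + 2260*exp(3*r) + 7623*exp(2*r) + 13230*exp(r) + 9261)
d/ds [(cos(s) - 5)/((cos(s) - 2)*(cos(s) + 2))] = (cos(s)^2 - 10*cos(s) + 4)*sin(s)/((cos(s) - 2)^2*(cos(s) + 2)^2)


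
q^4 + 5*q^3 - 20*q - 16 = (q - 2)*(q + 1)*(q + 2)*(q + 4)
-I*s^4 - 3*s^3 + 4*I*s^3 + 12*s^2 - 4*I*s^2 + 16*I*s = s*(s - 4)*(s - 4*I)*(-I*s + 1)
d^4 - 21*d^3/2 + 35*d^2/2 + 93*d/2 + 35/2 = (d - 7)*(d - 5)*(d + 1/2)*(d + 1)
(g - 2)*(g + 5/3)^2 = g^3 + 4*g^2/3 - 35*g/9 - 50/9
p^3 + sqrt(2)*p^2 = p^2*(p + sqrt(2))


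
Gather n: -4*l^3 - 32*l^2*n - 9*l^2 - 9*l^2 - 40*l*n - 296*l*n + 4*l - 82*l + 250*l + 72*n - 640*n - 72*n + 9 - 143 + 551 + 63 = -4*l^3 - 18*l^2 + 172*l + n*(-32*l^2 - 336*l - 640) + 480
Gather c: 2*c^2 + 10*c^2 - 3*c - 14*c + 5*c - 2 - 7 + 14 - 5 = 12*c^2 - 12*c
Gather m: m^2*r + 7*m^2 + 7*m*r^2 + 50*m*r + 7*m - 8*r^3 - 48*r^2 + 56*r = m^2*(r + 7) + m*(7*r^2 + 50*r + 7) - 8*r^3 - 48*r^2 + 56*r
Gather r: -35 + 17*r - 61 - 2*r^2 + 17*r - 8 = -2*r^2 + 34*r - 104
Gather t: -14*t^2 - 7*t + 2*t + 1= -14*t^2 - 5*t + 1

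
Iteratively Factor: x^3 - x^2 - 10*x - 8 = (x + 2)*(x^2 - 3*x - 4) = (x - 4)*(x + 2)*(x + 1)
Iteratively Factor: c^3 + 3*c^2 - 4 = (c + 2)*(c^2 + c - 2) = (c + 2)^2*(c - 1)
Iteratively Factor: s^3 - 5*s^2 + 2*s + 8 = (s - 4)*(s^2 - s - 2) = (s - 4)*(s + 1)*(s - 2)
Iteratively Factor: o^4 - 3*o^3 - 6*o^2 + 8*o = (o + 2)*(o^3 - 5*o^2 + 4*o) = (o - 4)*(o + 2)*(o^2 - o) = (o - 4)*(o - 1)*(o + 2)*(o)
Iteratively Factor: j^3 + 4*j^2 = (j + 4)*(j^2) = j*(j + 4)*(j)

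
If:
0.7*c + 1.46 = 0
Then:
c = -2.09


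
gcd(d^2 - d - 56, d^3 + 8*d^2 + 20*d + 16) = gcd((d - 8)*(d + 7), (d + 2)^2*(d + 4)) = 1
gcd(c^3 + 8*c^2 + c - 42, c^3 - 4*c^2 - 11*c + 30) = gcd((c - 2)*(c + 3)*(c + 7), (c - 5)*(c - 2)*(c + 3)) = c^2 + c - 6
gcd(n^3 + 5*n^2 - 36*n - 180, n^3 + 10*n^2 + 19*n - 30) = n^2 + 11*n + 30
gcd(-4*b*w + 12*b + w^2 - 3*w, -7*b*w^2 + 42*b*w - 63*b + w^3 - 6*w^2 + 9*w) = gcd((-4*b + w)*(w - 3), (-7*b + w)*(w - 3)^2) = w - 3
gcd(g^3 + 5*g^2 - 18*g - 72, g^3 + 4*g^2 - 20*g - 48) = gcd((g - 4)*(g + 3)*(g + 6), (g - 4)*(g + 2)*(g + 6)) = g^2 + 2*g - 24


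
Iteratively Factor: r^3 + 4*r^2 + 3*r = (r + 3)*(r^2 + r) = r*(r + 3)*(r + 1)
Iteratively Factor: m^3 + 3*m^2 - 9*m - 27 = (m + 3)*(m^2 - 9) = (m + 3)^2*(m - 3)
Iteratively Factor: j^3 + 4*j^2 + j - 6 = (j + 3)*(j^2 + j - 2) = (j - 1)*(j + 3)*(j + 2)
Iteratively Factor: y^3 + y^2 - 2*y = (y)*(y^2 + y - 2) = y*(y - 1)*(y + 2)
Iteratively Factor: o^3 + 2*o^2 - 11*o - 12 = (o + 4)*(o^2 - 2*o - 3) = (o - 3)*(o + 4)*(o + 1)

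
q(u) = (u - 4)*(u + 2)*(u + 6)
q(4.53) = 36.44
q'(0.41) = -16.22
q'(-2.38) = -22.05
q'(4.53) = 77.80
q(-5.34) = 20.59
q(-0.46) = -38.05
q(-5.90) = 3.86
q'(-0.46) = -23.05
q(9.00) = 825.00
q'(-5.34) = 22.83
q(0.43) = -55.78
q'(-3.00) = -17.00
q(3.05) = -43.42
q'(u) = (u - 4)*(u + 2) + (u - 4)*(u + 6) + (u + 2)*(u + 6)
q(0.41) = -55.46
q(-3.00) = 21.00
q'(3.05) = 32.31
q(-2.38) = 8.78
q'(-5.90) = 37.23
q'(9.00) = 295.00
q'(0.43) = -16.01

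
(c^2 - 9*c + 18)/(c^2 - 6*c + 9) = (c - 6)/(c - 3)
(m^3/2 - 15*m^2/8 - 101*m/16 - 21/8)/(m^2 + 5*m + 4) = (8*m^3 - 30*m^2 - 101*m - 42)/(16*(m^2 + 5*m + 4))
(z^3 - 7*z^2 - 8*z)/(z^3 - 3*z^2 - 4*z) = (z - 8)/(z - 4)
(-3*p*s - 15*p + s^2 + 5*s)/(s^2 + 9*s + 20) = (-3*p + s)/(s + 4)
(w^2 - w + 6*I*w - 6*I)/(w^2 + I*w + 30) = (w - 1)/(w - 5*I)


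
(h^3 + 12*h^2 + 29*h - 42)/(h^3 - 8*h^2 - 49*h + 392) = (h^2 + 5*h - 6)/(h^2 - 15*h + 56)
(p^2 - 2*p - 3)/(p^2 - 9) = (p + 1)/(p + 3)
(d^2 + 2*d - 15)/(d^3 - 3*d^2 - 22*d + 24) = (d^2 + 2*d - 15)/(d^3 - 3*d^2 - 22*d + 24)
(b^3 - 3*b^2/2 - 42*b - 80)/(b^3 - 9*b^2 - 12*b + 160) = (b + 5/2)/(b - 5)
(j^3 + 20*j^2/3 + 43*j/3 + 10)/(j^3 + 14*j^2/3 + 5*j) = (j + 2)/j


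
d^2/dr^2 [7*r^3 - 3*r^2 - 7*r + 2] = 42*r - 6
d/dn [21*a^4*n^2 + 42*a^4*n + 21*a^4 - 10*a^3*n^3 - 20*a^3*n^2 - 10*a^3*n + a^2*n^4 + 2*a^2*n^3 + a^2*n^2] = 2*a^2*(21*a^2*n + 21*a^2 - 15*a*n^2 - 20*a*n - 5*a + 2*n^3 + 3*n^2 + n)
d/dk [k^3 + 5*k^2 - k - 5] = 3*k^2 + 10*k - 1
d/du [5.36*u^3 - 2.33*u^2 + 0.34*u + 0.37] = 16.08*u^2 - 4.66*u + 0.34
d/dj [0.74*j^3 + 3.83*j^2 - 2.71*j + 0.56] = 2.22*j^2 + 7.66*j - 2.71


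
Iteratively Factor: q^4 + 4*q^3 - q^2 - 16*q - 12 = (q + 3)*(q^3 + q^2 - 4*q - 4) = (q + 1)*(q + 3)*(q^2 - 4) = (q - 2)*(q + 1)*(q + 3)*(q + 2)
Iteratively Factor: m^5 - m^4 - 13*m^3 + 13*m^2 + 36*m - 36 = (m - 3)*(m^4 + 2*m^3 - 7*m^2 - 8*m + 12) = (m - 3)*(m - 1)*(m^3 + 3*m^2 - 4*m - 12) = (m - 3)*(m - 2)*(m - 1)*(m^2 + 5*m + 6) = (m - 3)*(m - 2)*(m - 1)*(m + 2)*(m + 3)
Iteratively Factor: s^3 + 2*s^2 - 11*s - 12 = (s + 1)*(s^2 + s - 12) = (s - 3)*(s + 1)*(s + 4)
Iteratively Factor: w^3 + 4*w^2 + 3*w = (w + 3)*(w^2 + w) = (w + 1)*(w + 3)*(w)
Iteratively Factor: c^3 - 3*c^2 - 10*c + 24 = (c - 4)*(c^2 + c - 6) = (c - 4)*(c + 3)*(c - 2)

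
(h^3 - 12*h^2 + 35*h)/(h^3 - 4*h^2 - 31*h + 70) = h*(h - 5)/(h^2 + 3*h - 10)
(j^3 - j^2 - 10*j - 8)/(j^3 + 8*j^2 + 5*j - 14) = (j^2 - 3*j - 4)/(j^2 + 6*j - 7)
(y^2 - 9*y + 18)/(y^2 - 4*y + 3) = (y - 6)/(y - 1)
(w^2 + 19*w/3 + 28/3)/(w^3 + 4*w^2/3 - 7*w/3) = (w + 4)/(w*(w - 1))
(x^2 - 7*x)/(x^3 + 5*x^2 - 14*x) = (x - 7)/(x^2 + 5*x - 14)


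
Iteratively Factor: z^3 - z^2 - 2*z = (z + 1)*(z^2 - 2*z) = (z - 2)*(z + 1)*(z)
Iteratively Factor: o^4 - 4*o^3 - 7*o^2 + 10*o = (o - 5)*(o^3 + o^2 - 2*o) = o*(o - 5)*(o^2 + o - 2) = o*(o - 5)*(o - 1)*(o + 2)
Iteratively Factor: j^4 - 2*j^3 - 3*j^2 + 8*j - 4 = (j - 1)*(j^3 - j^2 - 4*j + 4) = (j - 1)^2*(j^2 - 4) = (j - 2)*(j - 1)^2*(j + 2)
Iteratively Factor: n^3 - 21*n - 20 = (n + 4)*(n^2 - 4*n - 5) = (n - 5)*(n + 4)*(n + 1)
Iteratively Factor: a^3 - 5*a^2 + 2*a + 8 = (a - 2)*(a^2 - 3*a - 4) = (a - 2)*(a + 1)*(a - 4)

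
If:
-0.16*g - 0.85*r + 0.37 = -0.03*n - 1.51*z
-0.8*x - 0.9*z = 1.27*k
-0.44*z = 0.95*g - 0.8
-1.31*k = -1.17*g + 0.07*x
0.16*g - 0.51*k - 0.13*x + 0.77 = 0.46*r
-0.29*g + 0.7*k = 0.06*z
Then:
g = 0.06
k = 0.17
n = -36.93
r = 2.12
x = -2.17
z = 1.69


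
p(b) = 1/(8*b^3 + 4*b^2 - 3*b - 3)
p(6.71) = 0.00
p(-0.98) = -0.27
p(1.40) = 0.04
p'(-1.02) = -0.76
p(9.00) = 0.00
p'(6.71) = -0.00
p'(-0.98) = -0.87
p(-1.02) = -0.23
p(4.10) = 0.00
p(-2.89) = -0.01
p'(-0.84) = -1.25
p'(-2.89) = -0.01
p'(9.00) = 0.00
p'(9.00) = 0.00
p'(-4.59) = -0.00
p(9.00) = 0.00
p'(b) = (-24*b^2 - 8*b + 3)/(8*b^3 + 4*b^2 - 3*b - 3)^2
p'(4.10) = -0.00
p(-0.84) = -0.42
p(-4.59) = -0.00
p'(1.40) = -0.11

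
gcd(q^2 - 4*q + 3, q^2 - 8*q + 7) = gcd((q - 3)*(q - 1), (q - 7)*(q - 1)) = q - 1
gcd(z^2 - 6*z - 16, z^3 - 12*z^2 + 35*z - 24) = z - 8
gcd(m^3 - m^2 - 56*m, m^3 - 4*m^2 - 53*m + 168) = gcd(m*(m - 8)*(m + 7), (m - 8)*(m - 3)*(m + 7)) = m^2 - m - 56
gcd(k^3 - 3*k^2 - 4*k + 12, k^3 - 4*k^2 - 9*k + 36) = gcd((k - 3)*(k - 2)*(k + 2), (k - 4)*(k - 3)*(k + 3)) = k - 3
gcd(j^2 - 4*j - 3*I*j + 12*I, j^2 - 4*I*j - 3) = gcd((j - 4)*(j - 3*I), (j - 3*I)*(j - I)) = j - 3*I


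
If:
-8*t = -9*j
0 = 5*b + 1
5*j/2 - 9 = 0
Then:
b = -1/5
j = 18/5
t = 81/20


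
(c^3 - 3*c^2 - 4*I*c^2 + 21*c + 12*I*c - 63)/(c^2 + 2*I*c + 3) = (c^2 - c*(3 + 7*I) + 21*I)/(c - I)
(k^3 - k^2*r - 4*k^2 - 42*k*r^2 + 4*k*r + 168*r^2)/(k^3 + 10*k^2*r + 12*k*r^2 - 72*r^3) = (-k^2 + 7*k*r + 4*k - 28*r)/(-k^2 - 4*k*r + 12*r^2)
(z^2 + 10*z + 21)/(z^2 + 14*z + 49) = (z + 3)/(z + 7)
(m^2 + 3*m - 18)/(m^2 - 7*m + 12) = (m + 6)/(m - 4)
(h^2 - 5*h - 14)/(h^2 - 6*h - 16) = (h - 7)/(h - 8)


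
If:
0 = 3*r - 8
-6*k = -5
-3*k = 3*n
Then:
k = 5/6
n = -5/6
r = 8/3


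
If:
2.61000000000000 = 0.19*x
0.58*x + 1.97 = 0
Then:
No Solution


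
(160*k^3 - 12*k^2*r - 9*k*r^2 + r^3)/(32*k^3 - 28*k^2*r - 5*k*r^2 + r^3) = (-5*k + r)/(-k + r)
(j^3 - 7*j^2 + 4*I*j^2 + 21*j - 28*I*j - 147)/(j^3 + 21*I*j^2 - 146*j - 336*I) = (j^2 - j*(7 + 3*I) + 21*I)/(j^2 + 14*I*j - 48)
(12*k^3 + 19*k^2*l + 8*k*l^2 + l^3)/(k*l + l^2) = 12*k^2/l + 7*k + l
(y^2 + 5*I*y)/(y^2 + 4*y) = (y + 5*I)/(y + 4)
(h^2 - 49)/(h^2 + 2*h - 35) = (h - 7)/(h - 5)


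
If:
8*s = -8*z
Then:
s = -z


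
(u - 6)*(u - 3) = u^2 - 9*u + 18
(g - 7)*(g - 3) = g^2 - 10*g + 21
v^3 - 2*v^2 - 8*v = v*(v - 4)*(v + 2)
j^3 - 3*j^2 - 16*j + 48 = (j - 4)*(j - 3)*(j + 4)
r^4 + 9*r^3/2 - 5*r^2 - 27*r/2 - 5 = (r - 2)*(r + 1/2)*(r + 1)*(r + 5)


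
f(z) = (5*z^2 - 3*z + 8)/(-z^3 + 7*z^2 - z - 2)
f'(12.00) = 0.18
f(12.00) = -0.94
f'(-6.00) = 0.04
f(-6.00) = 0.44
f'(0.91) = -16.28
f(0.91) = 4.41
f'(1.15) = -4.05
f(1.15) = 2.43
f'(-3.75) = 0.10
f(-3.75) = 0.59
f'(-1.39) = 1.27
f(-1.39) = 1.40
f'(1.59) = -0.85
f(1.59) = 1.57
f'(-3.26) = 0.13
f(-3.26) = 0.64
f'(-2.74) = 0.20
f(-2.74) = 0.73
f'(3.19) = 0.29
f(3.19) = 1.47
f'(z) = (10*z - 3)/(-z^3 + 7*z^2 - z - 2) + (3*z^2 - 14*z + 1)*(5*z^2 - 3*z + 8)/(-z^3 + 7*z^2 - z - 2)^2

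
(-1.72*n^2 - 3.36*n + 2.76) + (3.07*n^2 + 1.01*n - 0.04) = 1.35*n^2 - 2.35*n + 2.72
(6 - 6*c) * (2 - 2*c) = 12*c^2 - 24*c + 12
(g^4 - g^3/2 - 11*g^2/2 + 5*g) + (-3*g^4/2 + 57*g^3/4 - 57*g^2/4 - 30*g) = -g^4/2 + 55*g^3/4 - 79*g^2/4 - 25*g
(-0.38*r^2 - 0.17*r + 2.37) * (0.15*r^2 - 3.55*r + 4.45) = -0.057*r^4 + 1.3235*r^3 - 0.732*r^2 - 9.17*r + 10.5465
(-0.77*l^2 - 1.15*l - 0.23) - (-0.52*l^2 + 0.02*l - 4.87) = -0.25*l^2 - 1.17*l + 4.64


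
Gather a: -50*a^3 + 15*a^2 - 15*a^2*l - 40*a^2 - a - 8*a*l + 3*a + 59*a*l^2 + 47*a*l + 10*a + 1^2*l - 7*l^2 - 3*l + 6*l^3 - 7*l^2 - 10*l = -50*a^3 + a^2*(-15*l - 25) + a*(59*l^2 + 39*l + 12) + 6*l^3 - 14*l^2 - 12*l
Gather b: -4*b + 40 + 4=44 - 4*b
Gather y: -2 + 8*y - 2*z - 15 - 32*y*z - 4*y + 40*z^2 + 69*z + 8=y*(4 - 32*z) + 40*z^2 + 67*z - 9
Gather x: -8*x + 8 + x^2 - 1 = x^2 - 8*x + 7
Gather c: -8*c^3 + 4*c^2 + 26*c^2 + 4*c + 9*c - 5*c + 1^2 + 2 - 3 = -8*c^3 + 30*c^2 + 8*c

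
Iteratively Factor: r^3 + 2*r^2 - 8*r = (r)*(r^2 + 2*r - 8) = r*(r + 4)*(r - 2)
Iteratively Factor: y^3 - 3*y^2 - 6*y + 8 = (y - 1)*(y^2 - 2*y - 8) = (y - 4)*(y - 1)*(y + 2)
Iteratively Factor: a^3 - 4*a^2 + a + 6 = (a - 2)*(a^2 - 2*a - 3) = (a - 3)*(a - 2)*(a + 1)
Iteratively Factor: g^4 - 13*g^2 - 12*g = (g)*(g^3 - 13*g - 12) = g*(g - 4)*(g^2 + 4*g + 3) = g*(g - 4)*(g + 3)*(g + 1)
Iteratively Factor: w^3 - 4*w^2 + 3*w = (w)*(w^2 - 4*w + 3) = w*(w - 3)*(w - 1)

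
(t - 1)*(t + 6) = t^2 + 5*t - 6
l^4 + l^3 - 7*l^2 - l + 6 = (l - 2)*(l - 1)*(l + 1)*(l + 3)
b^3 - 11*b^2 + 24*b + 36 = (b - 6)^2*(b + 1)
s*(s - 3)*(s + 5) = s^3 + 2*s^2 - 15*s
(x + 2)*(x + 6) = x^2 + 8*x + 12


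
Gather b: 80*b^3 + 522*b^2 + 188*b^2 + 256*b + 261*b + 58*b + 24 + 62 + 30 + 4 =80*b^3 + 710*b^2 + 575*b + 120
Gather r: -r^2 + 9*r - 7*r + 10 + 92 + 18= -r^2 + 2*r + 120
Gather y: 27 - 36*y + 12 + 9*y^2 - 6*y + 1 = 9*y^2 - 42*y + 40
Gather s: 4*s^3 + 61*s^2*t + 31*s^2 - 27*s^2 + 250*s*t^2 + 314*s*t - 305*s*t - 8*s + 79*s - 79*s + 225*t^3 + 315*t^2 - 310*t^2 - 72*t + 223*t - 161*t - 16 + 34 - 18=4*s^3 + s^2*(61*t + 4) + s*(250*t^2 + 9*t - 8) + 225*t^3 + 5*t^2 - 10*t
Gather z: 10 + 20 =30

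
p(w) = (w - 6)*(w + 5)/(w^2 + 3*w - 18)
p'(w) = (-2*w - 3)*(w - 6)*(w + 5)/(w^2 + 3*w - 18)^2 + (w - 6)/(w^2 + 3*w - 18) + (w + 5)/(w^2 + 3*w - 18) = 4*(w^2 + 6*w + 27)/(w^4 + 6*w^3 - 27*w^2 - 108*w + 324)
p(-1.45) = 1.31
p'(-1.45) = 0.20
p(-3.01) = 1.00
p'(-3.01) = 0.22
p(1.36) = 2.44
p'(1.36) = 1.02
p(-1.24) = 1.35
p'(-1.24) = 0.21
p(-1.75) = 1.25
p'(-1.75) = 0.19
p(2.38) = 5.14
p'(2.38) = 6.96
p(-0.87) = 1.43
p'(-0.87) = 0.23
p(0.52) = 1.87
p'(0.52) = 0.46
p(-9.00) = 1.67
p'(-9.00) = 0.17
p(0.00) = 1.67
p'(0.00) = 0.33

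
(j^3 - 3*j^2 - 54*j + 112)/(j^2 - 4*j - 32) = (j^2 + 5*j - 14)/(j + 4)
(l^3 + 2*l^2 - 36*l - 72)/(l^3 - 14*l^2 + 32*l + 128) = (l^2 - 36)/(l^2 - 16*l + 64)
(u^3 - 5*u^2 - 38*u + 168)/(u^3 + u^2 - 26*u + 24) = (u - 7)/(u - 1)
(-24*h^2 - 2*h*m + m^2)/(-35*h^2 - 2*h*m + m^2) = (24*h^2 + 2*h*m - m^2)/(35*h^2 + 2*h*m - m^2)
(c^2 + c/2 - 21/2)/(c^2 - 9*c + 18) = (c + 7/2)/(c - 6)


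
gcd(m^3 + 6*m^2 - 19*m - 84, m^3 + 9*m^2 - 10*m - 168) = m^2 + 3*m - 28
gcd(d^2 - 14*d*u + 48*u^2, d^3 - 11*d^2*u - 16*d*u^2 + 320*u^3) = -d + 8*u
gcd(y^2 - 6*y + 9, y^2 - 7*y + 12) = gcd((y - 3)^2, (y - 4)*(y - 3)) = y - 3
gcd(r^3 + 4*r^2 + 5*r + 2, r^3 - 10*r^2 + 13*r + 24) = r + 1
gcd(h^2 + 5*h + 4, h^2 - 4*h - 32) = h + 4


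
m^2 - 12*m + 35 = (m - 7)*(m - 5)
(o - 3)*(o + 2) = o^2 - o - 6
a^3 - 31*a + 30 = (a - 5)*(a - 1)*(a + 6)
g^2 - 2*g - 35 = (g - 7)*(g + 5)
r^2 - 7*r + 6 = (r - 6)*(r - 1)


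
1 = 1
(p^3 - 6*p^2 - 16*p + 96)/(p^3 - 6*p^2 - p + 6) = (p^2 - 16)/(p^2 - 1)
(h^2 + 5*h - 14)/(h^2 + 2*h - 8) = (h + 7)/(h + 4)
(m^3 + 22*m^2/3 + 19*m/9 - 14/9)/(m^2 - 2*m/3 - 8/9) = (3*m^2 + 20*m - 7)/(3*m - 4)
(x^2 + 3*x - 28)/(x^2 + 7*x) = (x - 4)/x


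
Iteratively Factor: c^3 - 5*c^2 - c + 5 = (c + 1)*(c^2 - 6*c + 5) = (c - 1)*(c + 1)*(c - 5)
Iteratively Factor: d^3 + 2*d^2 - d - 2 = (d + 1)*(d^2 + d - 2) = (d + 1)*(d + 2)*(d - 1)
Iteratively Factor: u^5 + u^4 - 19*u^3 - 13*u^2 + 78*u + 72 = (u + 4)*(u^4 - 3*u^3 - 7*u^2 + 15*u + 18) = (u + 1)*(u + 4)*(u^3 - 4*u^2 - 3*u + 18) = (u + 1)*(u + 2)*(u + 4)*(u^2 - 6*u + 9) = (u - 3)*(u + 1)*(u + 2)*(u + 4)*(u - 3)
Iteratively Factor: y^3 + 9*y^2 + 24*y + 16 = (y + 4)*(y^2 + 5*y + 4) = (y + 4)^2*(y + 1)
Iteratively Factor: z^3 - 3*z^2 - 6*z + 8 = (z + 2)*(z^2 - 5*z + 4) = (z - 1)*(z + 2)*(z - 4)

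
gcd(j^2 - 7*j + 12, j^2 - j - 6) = j - 3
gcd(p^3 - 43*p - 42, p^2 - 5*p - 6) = p + 1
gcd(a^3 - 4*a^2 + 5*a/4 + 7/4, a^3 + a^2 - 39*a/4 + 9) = 1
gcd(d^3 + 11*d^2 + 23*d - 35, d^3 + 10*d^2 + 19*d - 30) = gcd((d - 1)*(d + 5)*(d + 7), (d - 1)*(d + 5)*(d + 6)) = d^2 + 4*d - 5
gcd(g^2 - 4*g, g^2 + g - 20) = g - 4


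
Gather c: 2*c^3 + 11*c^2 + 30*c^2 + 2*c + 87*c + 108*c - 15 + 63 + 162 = 2*c^3 + 41*c^2 + 197*c + 210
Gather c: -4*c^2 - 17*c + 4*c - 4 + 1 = -4*c^2 - 13*c - 3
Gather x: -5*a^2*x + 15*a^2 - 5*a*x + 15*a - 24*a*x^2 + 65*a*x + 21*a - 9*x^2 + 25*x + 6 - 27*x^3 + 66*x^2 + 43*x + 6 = 15*a^2 + 36*a - 27*x^3 + x^2*(57 - 24*a) + x*(-5*a^2 + 60*a + 68) + 12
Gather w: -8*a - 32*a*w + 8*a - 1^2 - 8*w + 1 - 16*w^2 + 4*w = -16*w^2 + w*(-32*a - 4)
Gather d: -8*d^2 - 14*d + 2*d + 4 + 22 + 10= -8*d^2 - 12*d + 36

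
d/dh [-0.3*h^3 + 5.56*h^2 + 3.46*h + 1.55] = -0.9*h^2 + 11.12*h + 3.46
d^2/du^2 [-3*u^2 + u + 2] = -6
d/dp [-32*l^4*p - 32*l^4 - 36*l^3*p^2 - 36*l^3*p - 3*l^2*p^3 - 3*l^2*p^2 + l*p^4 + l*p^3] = l*(-32*l^3 - 72*l^2*p - 36*l^2 - 9*l*p^2 - 6*l*p + 4*p^3 + 3*p^2)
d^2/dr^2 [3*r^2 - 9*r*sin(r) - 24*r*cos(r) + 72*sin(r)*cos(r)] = 9*r*sin(r) + 24*r*cos(r) + 48*sin(r) - 144*sin(2*r) - 18*cos(r) + 6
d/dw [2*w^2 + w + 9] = 4*w + 1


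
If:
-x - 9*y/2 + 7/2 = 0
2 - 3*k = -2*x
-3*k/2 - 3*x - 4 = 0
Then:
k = -1/6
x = -5/4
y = 19/18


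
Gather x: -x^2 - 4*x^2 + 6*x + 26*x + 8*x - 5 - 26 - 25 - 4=-5*x^2 + 40*x - 60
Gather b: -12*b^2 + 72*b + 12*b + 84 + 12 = -12*b^2 + 84*b + 96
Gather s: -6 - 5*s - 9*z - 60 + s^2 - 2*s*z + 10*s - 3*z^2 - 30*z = s^2 + s*(5 - 2*z) - 3*z^2 - 39*z - 66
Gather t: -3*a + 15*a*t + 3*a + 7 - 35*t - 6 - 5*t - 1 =t*(15*a - 40)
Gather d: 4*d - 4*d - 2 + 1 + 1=0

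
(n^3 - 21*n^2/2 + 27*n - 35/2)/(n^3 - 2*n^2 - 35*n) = (2*n^2 - 7*n + 5)/(2*n*(n + 5))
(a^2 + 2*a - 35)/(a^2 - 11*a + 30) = (a + 7)/(a - 6)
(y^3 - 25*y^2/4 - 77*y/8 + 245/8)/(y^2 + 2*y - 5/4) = (4*y^2 - 35*y + 49)/(2*(2*y - 1))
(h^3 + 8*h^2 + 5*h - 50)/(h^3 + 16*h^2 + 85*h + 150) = (h - 2)/(h + 6)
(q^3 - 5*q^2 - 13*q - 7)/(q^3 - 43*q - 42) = (q + 1)/(q + 6)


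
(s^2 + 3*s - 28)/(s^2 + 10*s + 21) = (s - 4)/(s + 3)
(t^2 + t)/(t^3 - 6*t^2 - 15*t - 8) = t/(t^2 - 7*t - 8)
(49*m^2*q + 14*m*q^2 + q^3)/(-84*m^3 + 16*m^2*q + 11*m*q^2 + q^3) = q*(7*m + q)/(-12*m^2 + 4*m*q + q^2)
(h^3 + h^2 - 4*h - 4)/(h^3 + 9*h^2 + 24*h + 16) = (h^2 - 4)/(h^2 + 8*h + 16)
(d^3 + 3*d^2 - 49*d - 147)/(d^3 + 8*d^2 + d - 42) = (d - 7)/(d - 2)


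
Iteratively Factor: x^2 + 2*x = (x)*(x + 2)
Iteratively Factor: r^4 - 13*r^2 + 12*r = (r + 4)*(r^3 - 4*r^2 + 3*r) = r*(r + 4)*(r^2 - 4*r + 3) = r*(r - 3)*(r + 4)*(r - 1)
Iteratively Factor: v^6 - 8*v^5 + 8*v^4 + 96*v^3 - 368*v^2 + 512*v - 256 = (v - 2)*(v^5 - 6*v^4 - 4*v^3 + 88*v^2 - 192*v + 128) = (v - 2)^2*(v^4 - 4*v^3 - 12*v^2 + 64*v - 64) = (v - 4)*(v - 2)^2*(v^3 - 12*v + 16) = (v - 4)*(v - 2)^3*(v^2 + 2*v - 8) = (v - 4)*(v - 2)^3*(v + 4)*(v - 2)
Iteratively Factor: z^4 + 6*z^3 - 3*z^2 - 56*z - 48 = (z - 3)*(z^3 + 9*z^2 + 24*z + 16) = (z - 3)*(z + 1)*(z^2 + 8*z + 16) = (z - 3)*(z + 1)*(z + 4)*(z + 4)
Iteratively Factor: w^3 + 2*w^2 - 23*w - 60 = (w + 3)*(w^2 - w - 20) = (w + 3)*(w + 4)*(w - 5)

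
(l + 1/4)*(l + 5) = l^2 + 21*l/4 + 5/4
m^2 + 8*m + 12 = (m + 2)*(m + 6)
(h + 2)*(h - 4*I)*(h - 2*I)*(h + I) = h^4 + 2*h^3 - 5*I*h^3 - 2*h^2 - 10*I*h^2 - 4*h - 8*I*h - 16*I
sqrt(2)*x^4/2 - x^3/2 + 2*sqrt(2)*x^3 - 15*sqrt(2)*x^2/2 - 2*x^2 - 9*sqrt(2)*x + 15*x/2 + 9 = (x - 3)*(x + 6)*(x - sqrt(2)/2)*(sqrt(2)*x/2 + sqrt(2)/2)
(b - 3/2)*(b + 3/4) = b^2 - 3*b/4 - 9/8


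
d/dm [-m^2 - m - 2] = -2*m - 1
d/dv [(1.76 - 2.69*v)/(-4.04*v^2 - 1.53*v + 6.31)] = (-10.8676*v^2 + 14.2208*v - 14.2811)/(16.3216*v^4 + 12.3624*v^3 - 48.6439*v^2 - 19.3086*v + 39.8161)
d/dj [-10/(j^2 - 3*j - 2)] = 10*(2*j - 3)/(-j^2 + 3*j + 2)^2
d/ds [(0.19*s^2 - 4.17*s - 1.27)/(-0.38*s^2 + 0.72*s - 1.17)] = (-1.4478*s^2 - 1.4098*s + 5.7933)/(0.1444*s^4 - 0.5472*s^3 + 1.4076*s^2 - 1.6848*s + 1.3689)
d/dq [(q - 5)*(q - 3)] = 2*q - 8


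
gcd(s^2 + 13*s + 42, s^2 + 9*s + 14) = s + 7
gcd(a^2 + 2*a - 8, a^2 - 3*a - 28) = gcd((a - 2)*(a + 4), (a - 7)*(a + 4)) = a + 4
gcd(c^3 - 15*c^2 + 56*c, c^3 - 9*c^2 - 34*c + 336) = c^2 - 15*c + 56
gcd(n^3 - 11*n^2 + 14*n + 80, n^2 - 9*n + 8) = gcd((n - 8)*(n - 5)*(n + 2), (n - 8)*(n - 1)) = n - 8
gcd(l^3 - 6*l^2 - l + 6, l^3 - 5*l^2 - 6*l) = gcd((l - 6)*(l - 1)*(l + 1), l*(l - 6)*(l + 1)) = l^2 - 5*l - 6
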